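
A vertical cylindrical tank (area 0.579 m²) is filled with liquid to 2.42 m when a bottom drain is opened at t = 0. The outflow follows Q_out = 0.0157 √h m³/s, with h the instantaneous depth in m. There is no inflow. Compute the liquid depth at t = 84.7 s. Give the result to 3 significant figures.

0.166 m

A dh/dt = −Q_out = −0.0157 √h.
This is separable: 2 d(√h)/dt = −0.0157/A, so √h = √h₀ − (0.0157/(2A)) t.
√h = √2.42 − 0.0157·84.7/(2·0.579) = 1.5556 − 1.1484 = 0.40728.
h = 0.40728² = 0.16588 m.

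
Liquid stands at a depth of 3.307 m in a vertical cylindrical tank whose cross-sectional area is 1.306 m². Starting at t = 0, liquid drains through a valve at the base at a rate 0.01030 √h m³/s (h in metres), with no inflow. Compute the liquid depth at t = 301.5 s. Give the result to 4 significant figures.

With no inflow, A dh/dt = −0.01030 √h.
Separate and integrate: 2(√h − √h₀) = −(0.01030/A) t.
√h = √3.307 − 0.01030·301.5/(2·1.306) = 1.81852 − 1.18892 = 0.629599.
h = 0.629599² = 0.396395 m.

0.3964 m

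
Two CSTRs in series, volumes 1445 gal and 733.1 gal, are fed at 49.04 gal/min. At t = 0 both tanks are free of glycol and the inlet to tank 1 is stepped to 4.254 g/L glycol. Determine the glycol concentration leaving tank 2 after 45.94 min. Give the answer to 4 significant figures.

2.641 g/L

Each tank obeys Vᵢ dCᵢ/dt = Q(Cᵢ₋₁ − Cᵢ), so τᵢ = Vᵢ/Q.
τ₁ = 1445/49.04 = 29.4657 min; τ₂ = 733.1/49.04 = 14.9490 min.
Solving the cascade with C₁(0)=C₂(0)=0 gives C₂(t) = C_in[1 − (τ₁ e^(−t/τ₁) − τ₂ e^(−t/τ₂))/(τ₁ − τ₂)].
At t = 45.94: e^(−t/τ₁) = 0.210326, e^(−t/τ₂) = 0.0462770.
C₂ = 4.254·[1 − (29.4657·0.210326 − 14.9490·0.0462770)/(14.5167)] = 4.254·0.620741 = 2.64063 g/L.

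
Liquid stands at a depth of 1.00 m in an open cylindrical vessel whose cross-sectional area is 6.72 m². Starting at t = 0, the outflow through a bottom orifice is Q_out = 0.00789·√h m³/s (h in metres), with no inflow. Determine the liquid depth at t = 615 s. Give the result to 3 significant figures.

With no inflow, A dh/dt = −0.00789 √h.
Separate and integrate: 2(√h − √h₀) = −(0.00789/A) t.
√h = √1.00 − 0.00789·615/(2·6.72) = 1.0000 − 0.36104 = 0.63896.
h = 0.63896² = 0.40827 m.

0.408 m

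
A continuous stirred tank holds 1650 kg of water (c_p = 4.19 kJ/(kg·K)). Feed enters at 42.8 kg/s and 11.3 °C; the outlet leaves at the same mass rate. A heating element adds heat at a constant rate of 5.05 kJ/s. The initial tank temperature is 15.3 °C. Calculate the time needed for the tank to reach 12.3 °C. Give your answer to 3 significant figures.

M c_p dT/dt = ṁ c_p (T_in − T) + Q̇.
τ = M/ṁ = 38.551 s; T_ss = T_in + Q̇/(ṁ c_p) = 11.328 °C.
T(t) = T_ss + (T₀ − T_ss) e^(−t/τ). Set T = 12.3:
e^(−t/τ) = (12.3 − 11.328)/(15.3 − 11.328) = 0.24468
t = −38.551 · ln(0.24468) = 54.272 s.

54.3 s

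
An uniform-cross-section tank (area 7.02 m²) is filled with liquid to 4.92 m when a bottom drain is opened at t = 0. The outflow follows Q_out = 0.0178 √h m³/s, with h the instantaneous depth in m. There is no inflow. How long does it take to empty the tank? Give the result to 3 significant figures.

1750 s

With no inflow, A dh/dt = −0.0178 √h.
∫ h^(−1/2) dh = −(0.0178/A) ∫ dt, giving 2√h = 2√h₀ − (0.0178/A) t.
Set h = 0: 2√h₀ = (0.0178/A) t_empty ⇒ t_empty = 2A√h₀/0.0178.
t_empty = 2·7.02·√4.92/0.0178 = 14.040·2.2181/0.0178 = 1749.6 s.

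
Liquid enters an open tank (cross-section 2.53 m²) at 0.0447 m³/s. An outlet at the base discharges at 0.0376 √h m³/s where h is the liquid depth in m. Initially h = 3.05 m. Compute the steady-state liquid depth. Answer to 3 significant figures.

1.41 m

Mass balance (ρ constant): A dh/dt = Q_in − 0.0376 √h. At steady state dh/dt = 0:
Q_in = 0.0376 √h_ss ⇒ √h_ss = 0.0447/0.0376 = 1.1888.
h_ss = 1.1888² = 1.4133 m. (Since h₀ = 3.05 m > h_ss, the level will fall toward this value.)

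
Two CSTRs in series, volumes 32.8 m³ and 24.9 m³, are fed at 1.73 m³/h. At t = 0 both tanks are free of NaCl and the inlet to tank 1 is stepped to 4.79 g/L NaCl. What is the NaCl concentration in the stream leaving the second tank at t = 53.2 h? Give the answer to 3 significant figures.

Time constants: τᵢ = Vᵢ/Q for each well-mixed tank.
τ₁ = 32.8/1.73 = 18.960 h; τ₂ = 24.9/1.73 = 14.393 h.
Tank 1: C₁ = C_in(1 − e^(−t/τ₁)). Tank 2 (τ₁ ≠ τ₂): C₂ = C_in[1 − (τ₁ e^(−t/τ₁) − τ₂ e^(−t/τ₂))/(τ₁ − τ₂)].
At t = 53.2: e^(−t/τ₁) = 0.060448, e^(−t/τ₂) = 0.024817.
C₂ = 4.79·[1 − (18.960·0.060448 − 14.393·0.024817)/(4.5665)] = 4.79·0.82725 = 3.9625 g/L.

3.96 g/L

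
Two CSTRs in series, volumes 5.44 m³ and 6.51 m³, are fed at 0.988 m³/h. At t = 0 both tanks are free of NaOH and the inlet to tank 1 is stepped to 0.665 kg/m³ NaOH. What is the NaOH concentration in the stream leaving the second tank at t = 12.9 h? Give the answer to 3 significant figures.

Species balance on tank i: dCᵢ/dt = (Cᵢ₋₁ − Cᵢ)/τᵢ with τᵢ = Vᵢ/Q.
τ₁ = 5.44/0.988 = 5.5061 h; τ₂ = 6.51/0.988 = 6.5891 h.
Tank 1: C₁ = C_in(1 − e^(−t/τ₁)). Tank 2 (τ₁ ≠ τ₂): C₂ = C_in[1 − (τ₁ e^(−t/τ₁) − τ₂ e^(−t/τ₂))/(τ₁ − τ₂)].
At t = 12.9: e^(−t/τ₁) = 0.096052, e^(−t/τ₂) = 0.14117.
C₂ = 0.665·[1 − (5.5061·0.096052 − 6.5891·0.14117)/(-1.0830)] = 0.665·0.62944 = 0.41858 kg/m³.

0.419 kg/m³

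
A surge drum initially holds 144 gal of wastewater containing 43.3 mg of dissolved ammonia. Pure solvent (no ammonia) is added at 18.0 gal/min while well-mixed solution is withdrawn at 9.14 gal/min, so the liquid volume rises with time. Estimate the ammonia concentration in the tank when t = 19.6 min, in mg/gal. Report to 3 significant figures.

Let m(t) be the amount of ammonia. Volume: V(t) = V₀ + (Q_in − Q_out) t = 144 + 8.8600 t; V(19.6) = 317.66 gal.
Solute balance: dm/dt = 0 − Q_out C = −Q_out m/V(t).
dm/m = −Q_out dt/(V₀ + 8.8600 t); integrating gives ln(m/m₀) = −(Q_out/(Q_in−Q_out)) ln(V/V₀).
m = m₀ (V₀/V)^(Q_out/(Q_in−Q_out)) = 43.3 × (144/317.66)^(1.0316) = 19.144 mg.
C = m/V = 19.144/317.66 = 0.060267 mg/gal.

0.0603 mg/gal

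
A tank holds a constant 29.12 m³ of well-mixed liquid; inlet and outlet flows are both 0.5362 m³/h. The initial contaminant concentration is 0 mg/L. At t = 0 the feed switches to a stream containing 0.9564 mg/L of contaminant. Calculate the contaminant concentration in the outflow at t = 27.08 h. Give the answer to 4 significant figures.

Transient balance on the dissolved component: V dC/dt = Q(C_in − C).
Rewrite as dC/dt + C/τ = C_in/τ, τ = V/Q = 54.3081 h.
C approaches C_in exponentially: C(t) = C_in + (C₀ − C_in) e^(−t/τ).
C(27.08) = 0.9564 + (0 − 0.9564)·e^(−27.08/54.3081) = 0.9564 + (-0.956400)·0.607358 = 0.375523 mg/L.

0.3755 mg/L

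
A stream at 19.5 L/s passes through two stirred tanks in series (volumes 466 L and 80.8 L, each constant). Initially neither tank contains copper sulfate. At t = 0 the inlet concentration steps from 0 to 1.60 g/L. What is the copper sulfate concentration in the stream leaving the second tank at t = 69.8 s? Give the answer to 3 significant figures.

1.50 g/L

Species balance on tank i: dCᵢ/dt = (Cᵢ₋₁ − Cᵢ)/τᵢ with τᵢ = Vᵢ/Q.
τ₁ = 466/19.5 = 23.897 s; τ₂ = 80.8/19.5 = 4.1436 s.
Tank 1: C₁ = C_in(1 − e^(−t/τ₁)). Tank 2 (τ₁ ≠ τ₂): C₂ = C_in[1 − (τ₁ e^(−t/τ₁) − τ₂ e^(−t/τ₂))/(τ₁ − τ₂)].
At t = 69.8: e^(−t/τ₁) = 0.053890, e^(−t/τ₂) = 4.8326e-08.
C₂ = 1.60·[1 − (23.897·0.053890 − 4.1436·4.8326e-08)/(19.754)] = 1.60·0.93481 = 1.4957 g/L.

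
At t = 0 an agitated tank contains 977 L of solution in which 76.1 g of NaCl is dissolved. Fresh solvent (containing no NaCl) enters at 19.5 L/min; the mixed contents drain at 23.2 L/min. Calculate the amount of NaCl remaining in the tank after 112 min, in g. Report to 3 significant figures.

2.39 g

Total volume: dV/dt = Q_in − Q_out = -3.7000 L/min, so V(t) = 977 − 3.7000 t and V(112) = 562.60 L.
Species balance (pure solvent in): dm/dt = −Q_out · m/V(t).
Separate: dm/m = −Q_out dt/V(t) ⇒ ln(m/m₀) = −(Q_out/(Q_in−Q_out)) ln(V/V₀).
m = m₀ (V₀/V)^(Q_out/(Q_in−Q_out)) = 76.1 × (977/562.60)^(-6.2703) = 2.3902 g.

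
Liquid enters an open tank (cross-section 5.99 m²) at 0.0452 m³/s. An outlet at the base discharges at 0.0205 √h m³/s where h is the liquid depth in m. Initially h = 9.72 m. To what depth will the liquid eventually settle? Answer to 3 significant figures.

Volume balance on the tank: A dh/dt = Q_in − 0.0205 √h. At steady state dh/dt = 0:
Q_in = 0.0205 √h_ss ⇒ √h_ss = 0.0452/0.0205 = 2.2049.
h_ss = 2.2049² = 4.8615 m. (Since h₀ = 9.72 m > h_ss, the level will fall toward this value.)

4.86 m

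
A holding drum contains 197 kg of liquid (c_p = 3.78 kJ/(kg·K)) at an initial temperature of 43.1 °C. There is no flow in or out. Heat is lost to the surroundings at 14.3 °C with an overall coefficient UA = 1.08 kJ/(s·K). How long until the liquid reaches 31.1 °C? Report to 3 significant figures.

Lumped-capacitance energy balance: M c_p dT/dt = UA(T_amb − T).
τ = M c_p/UA = 689.50 s; T_ss = T_amb = 14.300 °C.
T(t) = T_ss + (T₀ − T_ss)e^(−t/τ); set T = 31.1:
t = −τ ln[(T − T_ss)/(T₀ − T_ss)] = −689.50 · ln(0.58333) = 371.64 s.

372 s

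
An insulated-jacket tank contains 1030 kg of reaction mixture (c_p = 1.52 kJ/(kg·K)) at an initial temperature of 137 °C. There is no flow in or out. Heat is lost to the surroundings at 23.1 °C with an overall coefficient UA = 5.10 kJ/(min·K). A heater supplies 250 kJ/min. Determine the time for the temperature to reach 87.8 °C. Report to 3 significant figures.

M c_p dT/dt = −UA(T − T_amb) + Q̇.
τ = M c_p/UA = 306.98 min; T_ss = T_amb + Q̇/UA = 23.1 + 250/5.10 = 72.120 °C.
T(t) = T_ss + (T₀ − T_ss)e^(−t/τ); set T = 87.8:
t = −τ ln[(T − T_ss)/(T₀ − T_ss)] = −306.98 · ln(0.24168) = 435.95 min.

436 min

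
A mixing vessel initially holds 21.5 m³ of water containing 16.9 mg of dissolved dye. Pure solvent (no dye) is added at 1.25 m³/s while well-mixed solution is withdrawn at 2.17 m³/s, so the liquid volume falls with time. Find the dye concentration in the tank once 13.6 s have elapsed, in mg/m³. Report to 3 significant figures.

0.240 mg/m³

Let m(t) be the amount of dye. Volume: V(t) = V₀ + (Q_in − Q_out) t = 21.5 − 0.92000 t; V(13.6) = 8.9880 m³.
Species balance (pure solvent in): dm/dt = −Q_out · m/V(t).
Separate: dm/m = −Q_out dt/V(t) ⇒ ln(m/m₀) = −(Q_out/(Q_in−Q_out)) ln(V/V₀).
m = m₀ (V₀/V)^(Q_out/(Q_in−Q_out)) = 16.9 × (21.5/8.9880)^(-2.3587) = 2.1601 mg.
C = m/V = 2.1601/8.9880 = 0.24033 mg/m³.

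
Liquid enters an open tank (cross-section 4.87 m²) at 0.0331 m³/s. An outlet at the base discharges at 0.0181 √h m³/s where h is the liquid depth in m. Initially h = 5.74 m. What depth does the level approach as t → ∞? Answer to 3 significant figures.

Volume balance on the tank: A dh/dt = Q_in − 0.0181 √h. At steady state dh/dt = 0:
Q_in = 0.0181 √h_ss ⇒ √h_ss = 0.0331/0.0181 = 1.8287.
h_ss = 1.8287² = 3.3443 m. (Since h₀ = 5.74 m > h_ss, the level will fall toward this value.)

3.34 m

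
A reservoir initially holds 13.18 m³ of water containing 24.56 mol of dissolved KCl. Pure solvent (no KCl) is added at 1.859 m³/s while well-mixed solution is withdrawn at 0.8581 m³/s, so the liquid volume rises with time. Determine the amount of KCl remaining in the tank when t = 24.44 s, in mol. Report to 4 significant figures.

9.988 mol

Let m(t) be the amount of KCl. Volume: V(t) = V₀ + (Q_in − Q_out) t = 13.18 + 1.00090 t; V(24.44) = 37.6420 m³.
No KCl enters, so dm/dt = −Q_out · (m/V).
dm/m = −Q_out dt/(V₀ + 1.00090 t); integrating gives ln(m/m₀) = −(Q_out/(Q_in−Q_out)) ln(V/V₀).
m = m₀ (V₀/V)^(Q_out/(Q_in−Q_out)) = 24.56 × (13.18/37.6420)^(0.857328) = 9.98837 mol.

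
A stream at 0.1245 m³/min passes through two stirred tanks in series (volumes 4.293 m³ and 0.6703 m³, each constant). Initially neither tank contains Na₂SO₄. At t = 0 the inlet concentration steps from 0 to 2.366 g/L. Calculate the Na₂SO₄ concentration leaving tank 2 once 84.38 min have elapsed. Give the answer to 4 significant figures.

Species balance on tank i: dCᵢ/dt = (Cᵢ₋₁ − Cᵢ)/τᵢ with τᵢ = Vᵢ/Q.
τ₁ = 4.293/0.1245 = 34.4819 min; τ₂ = 0.6703/0.1245 = 5.38394 min.
Solving the cascade with C₁(0)=C₂(0)=0 gives C₂(t) = C_in[1 − (τ₁ e^(−t/τ₁) − τ₂ e^(−t/τ₂))/(τ₁ − τ₂)].
At t = 84.38: e^(−t/τ₁) = 0.0865460, e^(−t/τ₂) = 1.56134e-07.
C₂ = 2.366·[1 − (34.4819·0.0865460 − 5.38394·1.56134e-07)/(29.0980)] = 2.366·0.897441 = 2.12334 g/L.

2.123 g/L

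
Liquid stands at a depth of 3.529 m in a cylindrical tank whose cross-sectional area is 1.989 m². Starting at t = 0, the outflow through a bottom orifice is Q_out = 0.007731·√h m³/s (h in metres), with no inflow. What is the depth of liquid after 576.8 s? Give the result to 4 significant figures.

0.5739 m

Accumulation of liquid (constant cross-section A): A dh/dt = −0.007731 √h.
This is separable: 2 d(√h)/dt = −0.007731/A, so √h = √h₀ − (0.007731/(2A)) t.
√h = √3.529 − 0.007731·576.8/(2·1.989) = 1.87856 − 1.12098 = 0.757588.
h = 0.757588² = 0.573939 m.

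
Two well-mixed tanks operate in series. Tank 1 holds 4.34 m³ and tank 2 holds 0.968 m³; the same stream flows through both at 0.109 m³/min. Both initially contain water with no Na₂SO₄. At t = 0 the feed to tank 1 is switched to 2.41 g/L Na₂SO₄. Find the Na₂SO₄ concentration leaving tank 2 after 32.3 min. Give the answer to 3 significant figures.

Species balance on tank i: dCᵢ/dt = (Cᵢ₋₁ − Cᵢ)/τᵢ with τᵢ = Vᵢ/Q.
τ₁ = 4.34/0.109 = 39.817 min; τ₂ = 0.968/0.109 = 8.8807 min.
Solving the cascade with C₁(0)=C₂(0)=0 gives C₂(t) = C_in[1 − (τ₁ e^(−t/τ₁) − τ₂ e^(−t/τ₂))/(τ₁ − τ₂)].
At t = 32.3: e^(−t/τ₁) = 0.44432, e^(−t/τ₂) = 0.026329.
C₂ = 2.41·[1 − (39.817·0.44432 − 8.8807·0.026329)/(30.936)] = 2.41·0.43569 = 1.0500 g/L.

1.05 g/L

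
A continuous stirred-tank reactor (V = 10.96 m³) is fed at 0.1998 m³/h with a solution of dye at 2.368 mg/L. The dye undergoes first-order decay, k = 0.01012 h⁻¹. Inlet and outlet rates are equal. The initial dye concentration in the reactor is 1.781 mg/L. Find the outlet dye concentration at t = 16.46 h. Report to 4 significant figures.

V dC/dt = Q(C_in − C) − k V C.
This is linear with rate a = Q/V + k = 0.0283499 h⁻¹.
C_ss = Q C_in/(Q + kV) = 1.52270 mg/L; C(t) = C_ss + (C₀ − C_ss) e^(−a t).
C(16.46) = 1.52270 + (0.258299)·e^(−0.0283499·16.46) = 1.52270 + (0.258299)·0.627106 = 1.68468 mg/L.

1.685 mg/L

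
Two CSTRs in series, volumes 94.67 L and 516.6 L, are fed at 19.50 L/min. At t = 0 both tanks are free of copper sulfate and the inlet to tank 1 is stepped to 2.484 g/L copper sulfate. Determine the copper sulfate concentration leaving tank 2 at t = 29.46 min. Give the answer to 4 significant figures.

Species balance on tank i: dCᵢ/dt = (Cᵢ₋₁ − Cᵢ)/τᵢ with τᵢ = Vᵢ/Q.
τ₁ = 94.67/19.50 = 4.85487 min; τ₂ = 516.6/19.50 = 26.4923 min.
Solving the cascade with C₁(0)=C₂(0)=0 gives C₂(t) = C_in[1 − (τ₁ e^(−t/τ₁) − τ₂ e^(−t/τ₂))/(τ₁ − τ₂)].
At t = 29.46: e^(−t/τ₁) = 0.00231550, e^(−t/τ₂) = 0.328894.
C₂ = 2.484·[1 − (4.85487·0.00231550 − 26.4923·0.328894)/(-21.6374)] = 2.484·0.597831 = 1.48501 g/L.

1.485 g/L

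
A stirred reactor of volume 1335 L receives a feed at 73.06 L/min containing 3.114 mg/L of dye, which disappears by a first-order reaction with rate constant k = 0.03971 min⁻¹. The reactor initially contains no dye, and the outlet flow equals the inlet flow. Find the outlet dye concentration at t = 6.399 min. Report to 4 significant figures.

0.8185 mg/L

Species balance: V dC/dt = Q C_in − Q C − k V C.
dC/dt = (Q/V) C_in − (Q/V + k) C; effective rate a = Q/V + k = 0.0547266 + 0.03971 = 0.0944366 min⁻¹.
C_ss = Q C_in/(Q + kV) = 1.80458 mg/L; C(t) = C_ss + (C₀ − C_ss) e^(−a t).
C(6.399) = 1.80458 + (-1.80458)·e^(−0.0944366·6.399) = 1.80458 + (-1.80458)·0.546457 = 0.818456 mg/L.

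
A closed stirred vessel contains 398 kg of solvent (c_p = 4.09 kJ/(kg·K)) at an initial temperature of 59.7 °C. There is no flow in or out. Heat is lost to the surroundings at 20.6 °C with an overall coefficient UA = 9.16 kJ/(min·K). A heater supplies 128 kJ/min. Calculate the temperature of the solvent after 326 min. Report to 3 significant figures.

Energy balance: M c_p dT/dt = −UA(T − T_amb) + Q̇.
dT/dt = (T_ss − T)/τ with T_ss = T_amb + Q̇/UA = 20.6 + 128/9.16 = 34.574 °C, τ = M c_p/UA = 398·4.09/9.16 = 177.71 min.
This is linear first-order; T(t) = T_ss + (T₀ − T_ss) e^(−t/τ).
T(326) = 34.574 + (25.126)·0.15970 = 38.586 °C.

38.6 °C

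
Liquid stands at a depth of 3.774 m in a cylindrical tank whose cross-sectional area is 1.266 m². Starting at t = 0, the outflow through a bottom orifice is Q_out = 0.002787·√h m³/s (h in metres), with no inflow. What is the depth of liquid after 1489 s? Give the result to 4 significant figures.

Accumulation of liquid (constant cross-section A): A dh/dt = −0.002787 √h.
∫ h^(−1/2) dh = −(0.002787/A) ∫ dt, giving 2√h = 2√h₀ − (0.002787/A) t.
√h = √3.774 − 0.002787·1489/(2·1.266) = 1.94268 − 1.63896 = 0.303720.
h = 0.303720² = 0.0922459 m.

0.09225 m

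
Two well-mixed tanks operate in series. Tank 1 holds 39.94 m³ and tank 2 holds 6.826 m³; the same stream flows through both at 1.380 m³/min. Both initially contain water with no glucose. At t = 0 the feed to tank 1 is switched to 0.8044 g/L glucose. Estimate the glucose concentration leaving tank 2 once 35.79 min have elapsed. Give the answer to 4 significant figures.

0.5228 g/L

Species balance on tank i: dCᵢ/dt = (Cᵢ₋₁ − Cᵢ)/τᵢ with τᵢ = Vᵢ/Q.
τ₁ = 39.94/1.380 = 28.9420 min; τ₂ = 6.826/1.380 = 4.94638 min.
Solving the cascade with C₁(0)=C₂(0)=0 gives C₂(t) = C_in[1 − (τ₁ e^(−t/τ₁) − τ₂ e^(−t/τ₂))/(τ₁ − τ₂)].
At t = 35.79: e^(−t/τ₁) = 0.290367, e^(−t/τ₂) = 0.000720475.
C₂ = 0.8044·[1 − (28.9420·0.290367 − 4.94638·0.000720475)/(23.9957)] = 0.8044·0.649926 = 0.522801 g/L.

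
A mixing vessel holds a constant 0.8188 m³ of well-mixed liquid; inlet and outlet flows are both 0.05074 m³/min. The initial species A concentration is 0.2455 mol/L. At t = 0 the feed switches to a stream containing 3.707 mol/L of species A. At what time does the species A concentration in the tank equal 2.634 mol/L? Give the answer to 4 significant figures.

Species balance: V dC/dt = Q(C_in − C) ⇒ τ = V/Q = 16.1372 min.
C(t) = C_in + (C₀ − C_in) e^(−t/τ). Set C = 2.634 and solve for t:
e^(−t/τ) = (C − C_in)/(C₀ − C_in) = (2.634 − 3.707)/(0.2455 − 3.707) = 0.309981
t = −τ ln(…) = 16.1372 × 1.17124 = 18.9006 min.

18.90 min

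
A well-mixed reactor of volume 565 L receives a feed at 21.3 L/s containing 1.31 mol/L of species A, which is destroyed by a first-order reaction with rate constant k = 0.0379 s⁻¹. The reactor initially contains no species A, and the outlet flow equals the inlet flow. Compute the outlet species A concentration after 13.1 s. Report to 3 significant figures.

0.411 mol/L

Species balance: V dC/dt = Q C_in − Q C − k V C.
dC/dt = (Q/V) C_in − (Q/V + k) C; effective rate a = Q/V + k = 0.037699 + 0.0379 = 0.075599 s⁻¹.
C_ss = Q C_in/(Q + kV) = 0.65326 mol/L; C(t) = C_ss + (C₀ − C_ss) e^(−a t).
C(13.1) = 0.65326 + (-0.65326)·e^(−0.075599·13.1) = 0.65326 + (-0.65326)·0.37145 = 0.41061 mol/L.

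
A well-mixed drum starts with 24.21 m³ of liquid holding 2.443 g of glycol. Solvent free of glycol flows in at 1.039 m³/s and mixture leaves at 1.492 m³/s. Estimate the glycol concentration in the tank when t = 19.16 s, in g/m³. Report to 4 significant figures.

Total volume: dV/dt = Q_in − Q_out = -0.453000 m³/s, so V(t) = 24.21 − 0.453000 t and V(19.16) = 15.5305 m³.
Solute balance: dm/dt = 0 − Q_out C = −Q_out m/V(t).
Separate: dm/m = −Q_out dt/V(t) ⇒ ln(m/m₀) = −(Q_out/(Q_in−Q_out)) ln(V/V₀).
m = m₀ (V₀/V)^(Q_out/(Q_in−Q_out)) = 2.443 × (24.21/15.5305)^(-3.29360) = 0.566094 g.
C = m/V = 0.566094/15.5305 = 0.0364504 g/m³.

0.03645 g/m³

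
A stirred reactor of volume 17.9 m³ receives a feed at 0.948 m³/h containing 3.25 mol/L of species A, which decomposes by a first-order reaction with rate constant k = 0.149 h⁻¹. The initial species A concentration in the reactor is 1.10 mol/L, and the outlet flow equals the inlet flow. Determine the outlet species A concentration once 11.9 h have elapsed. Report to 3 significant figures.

0.875 mol/L

V dC/dt = Q(C_in − C) − k V C.
This is linear with rate a = Q/V + k = 0.20196 h⁻¹.
C_ss = Q C_in/(Q + kV) = 0.85226 mol/L; C(t) = C_ss + (C₀ − C_ss) e^(−a t).
C(11.9) = 0.85226 + (0.24774)·e^(−0.20196·11.9) = 0.85226 + (0.24774)·0.090416 = 0.87466 mol/L.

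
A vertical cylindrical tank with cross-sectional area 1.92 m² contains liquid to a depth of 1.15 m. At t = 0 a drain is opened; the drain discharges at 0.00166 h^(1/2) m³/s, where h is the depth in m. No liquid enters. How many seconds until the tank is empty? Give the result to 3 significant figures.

With no inflow, A dh/dt = −0.00166 √h.
This is separable: 2 d(√h)/dt = −0.00166/A, so √h = √h₀ − (0.00166/(2A)) t.
Tank is empty when √h = 0: t_empty = 2A√h₀/0.00166.
t_empty = 2·1.92·√1.15/0.00166 = 3.8400·1.0724/0.00166 = 2480.7 s.

2480 s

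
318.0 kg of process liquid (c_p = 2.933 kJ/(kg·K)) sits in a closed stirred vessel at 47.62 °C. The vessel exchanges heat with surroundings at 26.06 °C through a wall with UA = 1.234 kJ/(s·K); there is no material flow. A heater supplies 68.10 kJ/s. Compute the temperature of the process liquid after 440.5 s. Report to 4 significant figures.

Unsteady energy balance on the tank contents: M c_p dT/dt = −UA(T − T_amb) + Q̇.
dT/dt = (T_ss − T)/τ with T_ss = T_amb + Q̇/UA = 26.06 + 68.10/1.234 = 81.2464 °C, τ = M c_p/UA = 318.0·2.933/1.234 = 755.830 s.
Integrating: T(t) = T_ss + (T₀ − T_ss) e^(−t/τ).
T(440.5) = 81.2464 + (-33.6264)·0.558331 = 62.4717 °C.

62.47 °C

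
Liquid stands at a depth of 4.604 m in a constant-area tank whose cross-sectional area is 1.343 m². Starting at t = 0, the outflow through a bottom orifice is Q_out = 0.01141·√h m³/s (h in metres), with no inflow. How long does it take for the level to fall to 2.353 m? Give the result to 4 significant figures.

144.0 s

A dh/dt = −Q_out = −0.01141 √h.
Separate and integrate: 2(√h − √h₀) = −(0.01141/A) t.
t = 2A(√h₀ − √h)/0.01141 = 2·1.343·(√4.604 − √2.353)/0.01141
  = 2.68600 × (2.14569 − 1.53395) / 0.01141 = 144.009 s.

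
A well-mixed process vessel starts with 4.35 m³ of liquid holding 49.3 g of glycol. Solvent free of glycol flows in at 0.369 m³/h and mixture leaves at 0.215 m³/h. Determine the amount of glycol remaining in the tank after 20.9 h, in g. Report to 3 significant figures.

Let m(t) be the amount of glycol. Volume: V(t) = V₀ + (Q_in − Q_out) t = 4.35 + 0.15400 t; V(20.9) = 7.5686 m³.
Species balance (pure solvent in): dm/dt = −Q_out · m/V(t).
dm/m = −Q_out dt/(V₀ + 0.15400 t); integrating gives ln(m/m₀) = −(Q_out/(Q_in−Q_out)) ln(V/V₀).
m = m₀ (V₀/V)^(Q_out/(Q_in−Q_out)) = 49.3 × (4.35/7.5686)^(1.3961) = 22.753 g.

22.8 g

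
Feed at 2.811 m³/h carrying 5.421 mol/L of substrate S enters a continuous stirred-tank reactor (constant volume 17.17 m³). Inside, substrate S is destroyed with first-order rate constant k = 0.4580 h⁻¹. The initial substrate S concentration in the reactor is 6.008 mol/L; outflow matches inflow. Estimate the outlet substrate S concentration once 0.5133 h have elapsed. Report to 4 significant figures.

Accumulation = in − out − consumed: V dC/dt = Q C_in − Q C − k V C.
dC/dt = (Q/V) C_in − (Q/V + k) C; effective rate a = Q/V + k = 0.163716 + 0.4580 = 0.621716 h⁻¹.
C_ss = Q C_in/(Q + kV) = 1.42751 mol/L; C(t) = C_ss + (C₀ − C_ss) e^(−a t).
C(0.5133) = 1.42751 + (4.58049)·e^(−0.621716·0.5133) = 1.42751 + (4.58049)·0.726783 = 4.75653 mol/L.

4.757 mol/L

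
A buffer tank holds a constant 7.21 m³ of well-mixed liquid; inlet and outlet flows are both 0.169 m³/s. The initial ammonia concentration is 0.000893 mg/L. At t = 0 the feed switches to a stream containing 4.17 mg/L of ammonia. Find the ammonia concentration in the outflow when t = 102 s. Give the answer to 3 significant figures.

3.79 mg/L

Accumulation = in − out for the solute gives V dC/dt = Q(C_in − C).
So dC/dt = (C_in − C)/τ with τ = V/Q = 7.21/0.169 = 42.663 s.
This is linear first-order; C(t) = C_in + (C₀ − C_in) e^(−t/τ).
C(102) = 4.17 + (0.000893 − 4.17)·e^(−102/42.663) = 4.17 + (-4.1691)·0.091552 = 3.7883 mg/L.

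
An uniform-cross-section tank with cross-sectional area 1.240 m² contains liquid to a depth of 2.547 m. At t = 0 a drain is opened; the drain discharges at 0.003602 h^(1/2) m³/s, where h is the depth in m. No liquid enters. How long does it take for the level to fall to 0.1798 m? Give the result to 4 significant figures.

With no inflow, A dh/dt = −0.003602 √h.
Separate and integrate: 2(√h − √h₀) = −(0.003602/A) t.
t = 2A(√h₀ − √h)/0.003602 = 2·1.240·(√2.547 − √0.1798)/0.003602
  = 2.48000 × (1.59593 − 0.424028) / 0.003602 = 806.863 s.

806.9 s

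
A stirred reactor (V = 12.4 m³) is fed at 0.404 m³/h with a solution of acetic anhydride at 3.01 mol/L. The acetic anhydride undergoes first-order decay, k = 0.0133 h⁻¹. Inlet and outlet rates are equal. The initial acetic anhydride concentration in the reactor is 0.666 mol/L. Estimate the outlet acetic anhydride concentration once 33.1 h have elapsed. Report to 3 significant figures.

1.82 mol/L

V dC/dt = Q(C_in − C) − k V C.
dC/dt = (Q/V) C_in − (Q/V + k) C; effective rate a = Q/V + k = 0.032581 + 0.0133 = 0.045881 h⁻¹.
C_ss = Q C_in/(Q + kV) = 2.1375 mol/L; C(t) = C_ss + (C₀ − C_ss) e^(−a t).
C(33.1) = 2.1375 + (-1.4715)·e^(−0.045881·33.1) = 2.1375 + (-1.4715)·0.21901 = 1.8152 mol/L.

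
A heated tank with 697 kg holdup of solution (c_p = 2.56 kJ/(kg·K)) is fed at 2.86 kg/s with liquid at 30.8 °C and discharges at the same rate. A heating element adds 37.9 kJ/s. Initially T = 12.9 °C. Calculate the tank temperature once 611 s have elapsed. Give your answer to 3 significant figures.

M c_p dT/dt = ṁ c_p (T_in − T) + Q̇.
τ = M/ṁ = 243.71 s; T_ss = T_in + Q̇/(ṁ c_p) = 30.8 + 37.9/(2.86·2.56) = 35.976 °C.
Solution: T(t) = T_ss + (T₀ − T_ss) e^(−t/τ).
T(611) = 35.976 + (-23.076)·e^(−611/243.71) = 35.976 + (-23.076)·0.081503 = 34.096 °C.

34.1 °C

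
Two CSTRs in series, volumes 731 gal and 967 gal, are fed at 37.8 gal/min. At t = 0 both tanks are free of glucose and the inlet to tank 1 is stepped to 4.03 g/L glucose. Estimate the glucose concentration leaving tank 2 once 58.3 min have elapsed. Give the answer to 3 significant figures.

2.95 g/L

Each tank obeys Vᵢ dCᵢ/dt = Q(Cᵢ₋₁ − Cᵢ), so τᵢ = Vᵢ/Q.
τ₁ = 731/37.8 = 19.339 min; τ₂ = 967/37.8 = 25.582 min.
Solving the cascade with C₁(0)=C₂(0)=0 gives C₂(t) = C_in[1 − (τ₁ e^(−t/τ₁) − τ₂ e^(−t/τ₂))/(τ₁ − τ₂)].
At t = 58.3: e^(−t/τ₁) = 0.049061, e^(−t/τ₂) = 0.10239.
C₂ = 4.03·[1 − (19.339·0.049061 − 25.582·0.10239)/(-6.2434)] = 4.03·0.73242 = 2.9516 g/L.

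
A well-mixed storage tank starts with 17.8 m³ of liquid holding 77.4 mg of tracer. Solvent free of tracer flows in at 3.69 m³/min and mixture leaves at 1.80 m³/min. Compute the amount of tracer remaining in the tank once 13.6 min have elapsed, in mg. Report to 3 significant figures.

Total volume: dV/dt = Q_in − Q_out = 1.8900 m³/min, so V(t) = 17.8 + 1.8900 t and V(13.6) = 43.504 m³.
Species balance (pure solvent in): dm/dt = −Q_out · m/V(t).
Separate: dm/m = −Q_out dt/V(t) ⇒ ln(m/m₀) = −(Q_out/(Q_in−Q_out)) ln(V/V₀).
m = m₀ (V₀/V)^(Q_out/(Q_in−Q_out)) = 77.4 × (17.8/43.504)^(0.95238) = 33.046 mg.

33.0 mg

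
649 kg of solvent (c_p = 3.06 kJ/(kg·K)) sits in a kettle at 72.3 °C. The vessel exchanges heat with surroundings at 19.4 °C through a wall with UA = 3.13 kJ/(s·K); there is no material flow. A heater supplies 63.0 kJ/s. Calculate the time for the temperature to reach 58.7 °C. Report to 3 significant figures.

340 s

First-law balance (no shaft work): M c_p dT/dt = −UA(T − T_amb) + Q̇.
τ = M c_p/UA = 634.49 s; T_ss = T_amb + Q̇/UA = 19.4 + 63.0/3.13 = 39.528 °C.
T(t) = T_ss + (T₀ − T_ss)e^(−t/τ); set T = 58.7:
t = −τ ln[(T − T_ss)/(T₀ − T_ss)] = −634.49 · ln(0.58501) = 340.16 s.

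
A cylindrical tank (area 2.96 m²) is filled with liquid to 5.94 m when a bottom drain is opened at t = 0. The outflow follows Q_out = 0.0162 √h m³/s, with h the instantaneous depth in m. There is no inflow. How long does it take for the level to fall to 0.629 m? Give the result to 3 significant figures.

601 s

A dh/dt = −Q_out = −0.0162 √h.
This is separable: 2 d(√h)/dt = −0.0162/A, so √h = √h₀ − (0.0162/(2A)) t.
t = 2A(√h₀ − √h)/0.0162 = 2·2.96·(√5.94 − √0.629)/0.0162
  = 5.9200 × (2.4372 − 0.79310) / 0.0162 = 600.81 s.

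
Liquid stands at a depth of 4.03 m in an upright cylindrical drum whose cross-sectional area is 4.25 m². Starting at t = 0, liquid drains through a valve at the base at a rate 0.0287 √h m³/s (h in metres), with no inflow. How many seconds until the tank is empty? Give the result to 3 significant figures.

With no inflow, A dh/dt = −0.0287 √h.
This is separable: 2 d(√h)/dt = −0.0287/A, so √h = √h₀ − (0.0287/(2A)) t.
Set h = 0: 2√h₀ = (0.0287/A) t_empty ⇒ t_empty = 2A√h₀/0.0287.
t_empty = 2·4.25·√4.03/0.0287 = 8.5000·2.0075/0.0287 = 594.55 s.

595 s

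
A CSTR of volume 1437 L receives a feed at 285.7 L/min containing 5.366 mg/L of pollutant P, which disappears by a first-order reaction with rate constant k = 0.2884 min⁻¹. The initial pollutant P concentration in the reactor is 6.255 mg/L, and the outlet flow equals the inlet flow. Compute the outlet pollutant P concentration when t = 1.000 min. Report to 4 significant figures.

4.687 mg/L

V dC/dt = Q(C_in − C) − k V C.
This is linear with rate a = Q/V + k = 0.487217 min⁻¹.
C_ss = Q C_in/(Q + kV) = 2.18969 mg/L; C(t) = C_ss + (C₀ − C_ss) e^(−a t).
C(1.000) = 2.18969 + (4.06531)·e^(−0.487217·1.000) = 2.18969 + (4.06531)·0.614334 = 4.68715 mg/L.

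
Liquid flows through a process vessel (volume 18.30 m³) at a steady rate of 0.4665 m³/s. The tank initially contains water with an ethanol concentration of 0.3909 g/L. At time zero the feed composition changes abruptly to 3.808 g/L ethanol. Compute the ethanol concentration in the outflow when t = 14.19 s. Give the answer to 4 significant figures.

1.428 g/L

Mass balance on the solute (V constant): V dC/dt = Q(C_in − C).
Time constant τ = V/Q = 18.30/0.4665 = 39.2283 s.
C approaches C_in exponentially: C(t) = C_in + (C₀ − C_in) e^(−t/τ).
C(14.19) = 3.808 + (0.3909 − 3.808)·e^(−14.19/39.2283) = 3.808 + (-3.41710)·0.696471 = 1.42809 g/L.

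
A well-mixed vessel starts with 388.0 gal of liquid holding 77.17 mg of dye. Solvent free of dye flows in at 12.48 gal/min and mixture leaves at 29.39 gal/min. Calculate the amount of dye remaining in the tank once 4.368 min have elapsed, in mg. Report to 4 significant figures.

53.46 mg

Let m(t) be the amount of dye. Volume: V(t) = V₀ + (Q_in − Q_out) t = 388.0 − 16.9100 t; V(4.368) = 314.137 gal.
Solute balance: dm/dt = 0 − Q_out C = −Q_out m/V(t).
Separate: dm/m = −Q_out dt/V(t) ⇒ ln(m/m₀) = −(Q_out/(Q_in−Q_out)) ln(V/V₀).
m = m₀ (V₀/V)^(Q_out/(Q_in−Q_out)) = 77.17 × (388.0/314.137)^(-1.73802) = 53.4626 mg.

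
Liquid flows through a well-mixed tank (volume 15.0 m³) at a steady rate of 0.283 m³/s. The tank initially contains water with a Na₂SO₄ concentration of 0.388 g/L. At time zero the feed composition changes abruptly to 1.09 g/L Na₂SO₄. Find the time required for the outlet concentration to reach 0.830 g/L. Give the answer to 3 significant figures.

52.6 s

Species balance: V dC/dt = Q(C_in − C) ⇒ τ = V/Q = 53.004 s.
C(t) = C_in + (C₀ − C_in) e^(−t/τ). Set C = 0.830 and solve for t:
e^(−t/τ) = (C − C_in)/(C₀ − C_in) = (0.830 − 1.09)/(0.388 − 1.09) = 0.37037
t = −τ ln(…) = 53.004 × 0.99325 = 52.646 s.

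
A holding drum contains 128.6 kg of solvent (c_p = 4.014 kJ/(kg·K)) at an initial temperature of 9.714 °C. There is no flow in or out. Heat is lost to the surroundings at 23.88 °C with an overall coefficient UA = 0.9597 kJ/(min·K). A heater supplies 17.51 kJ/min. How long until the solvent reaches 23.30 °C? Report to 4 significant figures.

M c_p dT/dt = −UA(T − T_amb) + Q̇.
τ = M c_p/UA = 537.877 min; T_ss = T_amb + Q̇/UA = 23.88 + 17.51/0.9597 = 42.1253 °C.
T(t) = T_ss + (T₀ − T_ss)e^(−t/τ); set T = 23.30:
t = −τ ln[(T − T_ss)/(T₀ − T_ss)] = −537.877 · ln(0.580825) = 292.232 min.

292.2 min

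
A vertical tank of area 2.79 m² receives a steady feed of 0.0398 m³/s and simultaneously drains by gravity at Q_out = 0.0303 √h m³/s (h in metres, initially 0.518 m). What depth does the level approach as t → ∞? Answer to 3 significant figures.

1.73 m

A dh/dt = Q_in − 0.0303 √h. Steady state requires inflow = outflow:
Q_in = 0.0303 √h_ss ⇒ √h_ss = 0.0398/0.0303 = 1.3135.
h_ss = 1.3135² = 1.7254 m. (Since h₀ = 0.518 m < h_ss, the level will rise toward this value.)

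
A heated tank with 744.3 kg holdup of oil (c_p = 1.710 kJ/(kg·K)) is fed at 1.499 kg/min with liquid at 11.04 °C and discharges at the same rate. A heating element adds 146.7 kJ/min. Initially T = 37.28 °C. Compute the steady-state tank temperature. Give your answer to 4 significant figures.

68.27 °C

First-law balance (no shaft work): M c_p dT/dt = ṁ c_p (T_in − T) + 146.7.
At steady state dT/dt = 0 ⇒ T_ss = T_in + Q̇/(ṁ c_p) = 11.04 + 146.7/(1.499·1.710) = 68.2711 °C.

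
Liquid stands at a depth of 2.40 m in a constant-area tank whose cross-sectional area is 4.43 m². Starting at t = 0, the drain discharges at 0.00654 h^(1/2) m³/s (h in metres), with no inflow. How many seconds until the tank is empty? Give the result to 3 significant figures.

With no inflow, A dh/dt = −0.00654 √h.
This is separable: 2 d(√h)/dt = −0.00654/A, so √h = √h₀ − (0.00654/(2A)) t.
Tank is empty when √h = 0: t_empty = 2A√h₀/0.00654.
t_empty = 2·4.43·√2.40/0.00654 = 8.8600·1.5492/0.00654 = 2098.8 s.

2100 s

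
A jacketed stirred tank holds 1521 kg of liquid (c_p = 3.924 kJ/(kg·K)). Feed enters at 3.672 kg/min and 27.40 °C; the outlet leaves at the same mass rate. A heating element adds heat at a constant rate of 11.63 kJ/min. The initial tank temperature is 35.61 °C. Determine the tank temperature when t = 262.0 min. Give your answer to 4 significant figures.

32.14 °C

Heat balance on the well-mixed liquid: M c_p dT/dt = ṁ c_p (T_in − T) + 11.63.
τ = M/ṁ = 414.216 min; T_ss = T_in + Q̇/(ṁ c_p) = 27.40 + 11.63/(3.672·3.924) = 28.2071 °C.
Integrating: T(t) = T_ss + (T₀ − T_ss) e^(−t/τ).
T(262.0) = 28.2071 + (7.40286)·e^(−262.0/414.216) = 28.2071 + (7.40286)·0.531251 = 32.1399 °C.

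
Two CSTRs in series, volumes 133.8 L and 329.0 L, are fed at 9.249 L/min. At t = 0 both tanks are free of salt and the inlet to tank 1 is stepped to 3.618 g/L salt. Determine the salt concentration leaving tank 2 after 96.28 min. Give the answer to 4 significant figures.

3.214 g/L

Each tank obeys Vᵢ dCᵢ/dt = Q(Cᵢ₋₁ − Cᵢ), so τᵢ = Vᵢ/Q.
τ₁ = 133.8/9.249 = 14.4664 min; τ₂ = 329.0/9.249 = 35.5714 min.
Tank 1: C₁ = C_in(1 − e^(−t/τ₁)). Tank 2 (τ₁ ≠ τ₂): C₂ = C_in[1 − (τ₁ e^(−t/τ₁) − τ₂ e^(−t/τ₂))/(τ₁ − τ₂)].
At t = 96.28: e^(−t/τ₁) = 0.00128704, e^(−t/τ₂) = 0.0667589.
C₂ = 3.618·[1 − (14.4664·0.00128704 − 35.5714·0.0667589)/(-21.1050)] = 3.618·0.888363 = 3.21410 g/L.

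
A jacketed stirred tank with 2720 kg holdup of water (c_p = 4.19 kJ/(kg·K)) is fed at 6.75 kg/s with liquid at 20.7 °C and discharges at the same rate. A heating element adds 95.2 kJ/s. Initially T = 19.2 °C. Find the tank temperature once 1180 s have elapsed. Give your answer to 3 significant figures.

23.8 °C

M c_p dT/dt = ṁ c_p (T_in − T) + Q̇.
τ = M/ṁ = 402.96 s; T_ss = T_in + Q̇/(ṁ c_p) = 20.7 + 95.2/(6.75·4.19) = 24.066 °C.
Integrating: T(t) = T_ss + (T₀ − T_ss) e^(−t/τ).
T(1180) = 24.066 + (-4.8660)·e^(−1180/402.96) = 24.066 + (-4.8660)·0.053487 = 23.806 °C.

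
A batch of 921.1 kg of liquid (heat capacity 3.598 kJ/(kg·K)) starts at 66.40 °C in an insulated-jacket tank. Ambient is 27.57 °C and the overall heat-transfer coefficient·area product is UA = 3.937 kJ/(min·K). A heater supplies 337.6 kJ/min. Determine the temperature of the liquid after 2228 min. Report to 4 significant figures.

Lumped-capacitance energy balance: M c_p dT/dt = UA(T_amb − T) + Q̇.
dT/dt = (T_ss − T)/τ with T_ss = T_amb + Q̇/UA = 27.57 + 337.6/3.937 = 113.321 °C, τ = M c_p/UA = 921.1·3.598/3.937 = 841.788 min.
T approaches T_ss exponentially: T(t) = T_ss + (T₀ − T_ss) e^(−t/τ).
T(2228) = 113.321 + (-46.9206)·0.0708813 = 109.995 °C.

110.0 °C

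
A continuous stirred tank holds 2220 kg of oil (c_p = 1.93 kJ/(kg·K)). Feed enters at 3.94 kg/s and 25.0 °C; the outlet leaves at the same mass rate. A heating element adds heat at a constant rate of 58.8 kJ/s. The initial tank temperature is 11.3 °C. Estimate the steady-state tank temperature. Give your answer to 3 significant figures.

First-law balance (no shaft work): M c_p dT/dt = ṁ c_p (T_in − T) + 58.8.
At steady state dT/dt = 0 ⇒ T_ss = T_in + Q̇/(ṁ c_p) = 25.0 + 58.8/(3.94·1.93) = 32.733 °C.

32.7 °C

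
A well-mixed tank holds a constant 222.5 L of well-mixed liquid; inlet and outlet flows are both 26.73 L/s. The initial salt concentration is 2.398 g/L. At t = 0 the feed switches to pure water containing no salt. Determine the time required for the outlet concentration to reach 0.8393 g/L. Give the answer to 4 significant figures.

Species balance: V dC/dt = Q(C_in − C) ⇒ τ = V/Q = 8.32398 s.
C(t) = C_in + (C₀ − C_in) e^(−t/τ). Set C = 0.8393 and solve for t:
e^(−t/τ) = (C − C_in)/(C₀ − C_in) = (0.8393 − 0)/(2.398 − 0) = 0.350000
t = −τ ln(…) = 8.32398 × 1.04982 = 8.73870 s.

8.739 s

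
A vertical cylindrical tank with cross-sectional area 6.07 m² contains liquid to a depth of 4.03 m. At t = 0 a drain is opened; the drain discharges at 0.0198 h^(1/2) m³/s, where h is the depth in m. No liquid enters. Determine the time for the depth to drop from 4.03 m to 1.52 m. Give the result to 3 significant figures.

475 s

With no inflow, A dh/dt = −0.0198 √h.
This is separable: 2 d(√h)/dt = −0.0198/A, so √h = √h₀ − (0.0198/(2A)) t.
t = 2A(√h₀ − √h)/0.0198 = 2·6.07·(√4.03 − √1.52)/0.0198
  = 12.140 × (2.0075 − 1.2329) / 0.0198 = 474.93 s.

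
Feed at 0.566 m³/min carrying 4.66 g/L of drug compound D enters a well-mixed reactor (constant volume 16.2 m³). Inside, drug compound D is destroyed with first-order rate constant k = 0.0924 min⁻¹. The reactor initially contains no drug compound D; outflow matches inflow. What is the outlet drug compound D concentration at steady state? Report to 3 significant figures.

Species balance: V dC/dt = Q C_in − Q C − k V C.
At steady state: 0 = Q C_in − (Q + kV) C_ss, so C_ss = Q C_in/(Q + kV).
C_ss = 0.566·4.66/(0.566 + 0.0924·16.2) = 2.6376/2.0629 = 1.2786 g/L.

1.28 g/L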